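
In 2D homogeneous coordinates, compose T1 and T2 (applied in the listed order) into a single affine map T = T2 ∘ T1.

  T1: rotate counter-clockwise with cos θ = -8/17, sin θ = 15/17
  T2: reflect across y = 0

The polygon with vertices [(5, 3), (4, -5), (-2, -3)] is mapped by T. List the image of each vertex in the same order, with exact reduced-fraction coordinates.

image vertices: (-5, -3), (43/17, -100/17), (61/17, 6/17)

T1 rotate counter-clockwise with cos θ = -8/17, sin θ = 15/17: (5, 3) → (-5, 3); (4, -5) → (43/17, 100/17); (-2, -3) → (61/17, -6/17)
T2 reflect across y = 0: (-5, 3) → (-5, -3); (43/17, 100/17) → (43/17, -100/17); (61/17, -6/17) → (61/17, 6/17)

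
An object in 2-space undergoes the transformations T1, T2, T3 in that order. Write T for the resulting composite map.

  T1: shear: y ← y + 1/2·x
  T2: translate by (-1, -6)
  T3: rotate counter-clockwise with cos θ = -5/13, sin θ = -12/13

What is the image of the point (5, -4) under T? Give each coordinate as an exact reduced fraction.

T(p) = (-110/13, -21/26)

T1 shear: y ← y + 1/2·x: (5, -4) → (5, -3/2)
T2 translate by (-1, -6): (5, -3/2) → (4, -15/2)
T3 rotate counter-clockwise with cos θ = -5/13, sin θ = -12/13: (4, -15/2) → (-110/13, -21/26)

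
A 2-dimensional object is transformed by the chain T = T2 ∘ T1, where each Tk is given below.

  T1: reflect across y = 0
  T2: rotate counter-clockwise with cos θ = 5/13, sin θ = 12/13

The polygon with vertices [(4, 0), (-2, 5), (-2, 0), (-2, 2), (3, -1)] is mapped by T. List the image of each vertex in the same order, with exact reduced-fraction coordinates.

T1 reflect across y = 0: (4, 0) → (4, 0); (-2, 5) → (-2, -5); (-2, 0) → (-2, 0); (-2, 2) → (-2, -2); (3, -1) → (3, 1)
T2 rotate counter-clockwise with cos θ = 5/13, sin θ = 12/13: (4, 0) → (20/13, 48/13); (-2, -5) → (50/13, -49/13); (-2, 0) → (-10/13, -24/13); (-2, -2) → (14/13, -34/13); (3, 1) → (3/13, 41/13)

image vertices: (20/13, 48/13), (50/13, -49/13), (-10/13, -24/13), (14/13, -34/13), (3/13, 41/13)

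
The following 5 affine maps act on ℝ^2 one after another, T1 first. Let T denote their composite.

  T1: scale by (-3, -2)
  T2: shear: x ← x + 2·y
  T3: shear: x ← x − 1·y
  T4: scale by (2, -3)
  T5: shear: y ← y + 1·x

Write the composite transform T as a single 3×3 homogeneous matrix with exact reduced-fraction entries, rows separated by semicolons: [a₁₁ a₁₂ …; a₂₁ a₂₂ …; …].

T1 = [-3 0 0; 0 -2 0; 0 0 1]
T2·T1 = [-3 -4 0; 0 -2 0; 0 0 1]
T3·…·T1 = [-3 -2 0; 0 -2 0; 0 0 1]
T4·…·T1 = [-6 -4 0; 0 6 0; 0 0 1]
T5·…·T1 = [-6 -4 0; -6 2 0; 0 0 1]

T = [-6 -4 0; -6 2 0; 0 0 1]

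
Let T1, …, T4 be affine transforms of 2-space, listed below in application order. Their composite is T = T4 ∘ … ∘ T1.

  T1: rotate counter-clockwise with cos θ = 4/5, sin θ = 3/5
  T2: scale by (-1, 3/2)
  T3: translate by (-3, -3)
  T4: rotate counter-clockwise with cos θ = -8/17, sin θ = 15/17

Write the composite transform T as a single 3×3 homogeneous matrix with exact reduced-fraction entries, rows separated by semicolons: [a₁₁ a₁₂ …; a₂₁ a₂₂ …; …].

T = [-71/170 -114/85 69/17; -96/85 -3/85 -21/17; 0 0 1]

T1 = [4/5 -3/5 0; 3/5 4/5 0; 0 0 1]
T2·T1 = [-4/5 3/5 0; 9/10 6/5 0; 0 0 1]
T3·…·T1 = [-4/5 3/5 -3; 9/10 6/5 -3; 0 0 1]
T4·…·T1 = [-71/170 -114/85 69/17; -96/85 -3/85 -21/17; 0 0 1]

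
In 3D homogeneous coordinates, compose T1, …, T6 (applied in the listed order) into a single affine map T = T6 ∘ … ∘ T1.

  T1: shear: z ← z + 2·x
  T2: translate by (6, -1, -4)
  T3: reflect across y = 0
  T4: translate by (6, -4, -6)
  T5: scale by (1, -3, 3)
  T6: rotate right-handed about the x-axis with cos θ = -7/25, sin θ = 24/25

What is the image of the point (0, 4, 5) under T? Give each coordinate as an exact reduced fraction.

T(p) = (12, 213/25, 609/25)

T1 shear: z ← z + 2·x: (0, 4, 5) → (0, 4, 5)
T2 translate by (6, -1, -4): (0, 4, 5) → (6, 3, 1)
T3 reflect across y = 0: (6, 3, 1) → (6, -3, 1)
T4 translate by (6, -4, -6): (6, -3, 1) → (12, -7, -5)
T5 scale by (1, -3, 3): (12, -7, -5) → (12, 21, -15)
T6 rotate right-handed about the x-axis with cos θ = -7/25, sin θ = 24/25: (12, 21, -15) → (12, 213/25, 609/25)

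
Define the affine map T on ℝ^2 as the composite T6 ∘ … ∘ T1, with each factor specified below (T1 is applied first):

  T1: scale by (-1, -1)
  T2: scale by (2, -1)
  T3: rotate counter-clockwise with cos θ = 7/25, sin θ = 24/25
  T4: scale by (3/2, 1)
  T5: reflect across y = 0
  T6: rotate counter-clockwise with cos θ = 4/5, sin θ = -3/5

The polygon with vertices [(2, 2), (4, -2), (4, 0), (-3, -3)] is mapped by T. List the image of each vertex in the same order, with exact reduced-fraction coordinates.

T1 scale by (-1, -1): (2, 2) → (-2, -2); (4, -2) → (-4, 2); (4, 0) → (-4, 0); (-3, -3) → (3, 3)
T2 scale by (2, -1): (-2, -2) → (-4, 2); (-4, 2) → (-8, -2); (-4, 0) → (-8, 0); (3, 3) → (6, -3)
T3 rotate counter-clockwise with cos θ = 7/25, sin θ = 24/25: (-4, 2) → (-76/25, -82/25); (-8, -2) → (-8/25, -206/25); (-8, 0) → (-56/25, -192/25); (6, -3) → (114/25, 123/25)
T4 scale by (3/2, 1): (-76/25, -82/25) → (-114/25, -82/25); (-8/25, -206/25) → (-12/25, -206/25); (-56/25, -192/25) → (-84/25, -192/25); (114/25, 123/25) → (171/25, 123/25)
T5 reflect across y = 0: (-114/25, -82/25) → (-114/25, 82/25); (-12/25, -206/25) → (-12/25, 206/25); (-84/25, -192/25) → (-84/25, 192/25); (171/25, 123/25) → (171/25, -123/25)
T6 rotate counter-clockwise with cos θ = 4/5, sin θ = -3/5: (-114/25, 82/25) → (-42/25, 134/25); (-12/25, 206/25) → (114/25, 172/25); (-84/25, 192/25) → (48/25, 204/25); (171/25, -123/25) → (63/25, -201/25)

image vertices: (-42/25, 134/25), (114/25, 172/25), (48/25, 204/25), (63/25, -201/25)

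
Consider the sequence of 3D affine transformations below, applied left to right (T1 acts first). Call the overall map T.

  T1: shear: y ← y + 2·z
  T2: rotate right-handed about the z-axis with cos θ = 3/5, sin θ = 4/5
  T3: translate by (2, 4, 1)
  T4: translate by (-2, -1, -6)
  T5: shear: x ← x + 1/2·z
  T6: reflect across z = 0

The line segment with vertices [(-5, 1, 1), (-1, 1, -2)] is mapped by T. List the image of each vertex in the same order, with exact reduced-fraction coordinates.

T1 shear: y ← y + 2·z: (-5, 1, 1) → (-5, 3, 1); (-1, 1, -2) → (-1, -3, -2)
T2 rotate right-handed about the z-axis with cos θ = 3/5, sin θ = 4/5: (-5, 3, 1) → (-27/5, -11/5, 1); (-1, -3, -2) → (9/5, -13/5, -2)
T3 translate by (2, 4, 1): (-27/5, -11/5, 1) → (-17/5, 9/5, 2); (9/5, -13/5, -2) → (19/5, 7/5, -1)
T4 translate by (-2, -1, -6): (-17/5, 9/5, 2) → (-27/5, 4/5, -4); (19/5, 7/5, -1) → (9/5, 2/5, -7)
T5 shear: x ← x + 1/2·z: (-27/5, 4/5, -4) → (-37/5, 4/5, -4); (9/5, 2/5, -7) → (-17/10, 2/5, -7)
T6 reflect across z = 0: (-37/5, 4/5, -4) → (-37/5, 4/5, 4); (-17/10, 2/5, -7) → (-17/10, 2/5, 7)

image vertices: (-37/5, 4/5, 4), (-17/10, 2/5, 7)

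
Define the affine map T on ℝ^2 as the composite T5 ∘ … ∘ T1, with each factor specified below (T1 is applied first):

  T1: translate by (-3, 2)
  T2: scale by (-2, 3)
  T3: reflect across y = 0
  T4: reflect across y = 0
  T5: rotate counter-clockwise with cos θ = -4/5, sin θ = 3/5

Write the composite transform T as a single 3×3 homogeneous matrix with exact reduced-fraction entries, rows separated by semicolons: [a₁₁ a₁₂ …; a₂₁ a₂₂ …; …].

T = [8/5 -9/5 -42/5; -6/5 -12/5 -6/5; 0 0 1]

T1 = [1 0 -3; 0 1 2; 0 0 1]
T2·T1 = [-2 0 6; 0 3 6; 0 0 1]
T3·…·T1 = [-2 0 6; 0 -3 -6; 0 0 1]
T4·…·T1 = [-2 0 6; 0 3 6; 0 0 1]
T5·…·T1 = [8/5 -9/5 -42/5; -6/5 -12/5 -6/5; 0 0 1]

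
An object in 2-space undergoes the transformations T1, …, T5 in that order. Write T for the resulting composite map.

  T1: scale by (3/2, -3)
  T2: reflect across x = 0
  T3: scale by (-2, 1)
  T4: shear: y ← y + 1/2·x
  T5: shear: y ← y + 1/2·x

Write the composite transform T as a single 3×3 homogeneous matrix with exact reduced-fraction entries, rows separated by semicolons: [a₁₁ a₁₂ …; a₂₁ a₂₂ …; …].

T1 = [3/2 0 0; 0 -3 0; 0 0 1]
T2·T1 = [-3/2 0 0; 0 -3 0; 0 0 1]
T3·…·T1 = [3 0 0; 0 -3 0; 0 0 1]
T4·…·T1 = [3 0 0; 3/2 -3 0; 0 0 1]
T5·…·T1 = [3 0 0; 3 -3 0; 0 0 1]

T = [3 0 0; 3 -3 0; 0 0 1]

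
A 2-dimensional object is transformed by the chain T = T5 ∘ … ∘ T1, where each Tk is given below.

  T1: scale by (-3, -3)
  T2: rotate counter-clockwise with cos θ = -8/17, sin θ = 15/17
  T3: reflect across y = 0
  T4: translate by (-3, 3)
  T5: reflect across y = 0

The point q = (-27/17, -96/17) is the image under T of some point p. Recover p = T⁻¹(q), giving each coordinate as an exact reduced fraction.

p = (1, 0)

T1 = [-3 0 0; 0 -3 0; 0 0 1]
T2·T1 = [24/17 45/17 0; -45/17 24/17 0; 0 0 1]
T3·…·T1 = [24/17 45/17 0; 45/17 -24/17 0; 0 0 1]
T4·…·T1 = [24/17 45/17 -3; 45/17 -24/17 3; 0 0 1]
T5·…·T1 = [24/17 45/17 -3; -45/17 24/17 -3; 0 0 1]
det M = 9; M⁻¹ = [8/51 -5/17 -7/17; 5/17 8/51 23/17; 0 0 1]
M⁻¹ · (-27/17, -96/17)ᵀ = (1, 0)ᵀ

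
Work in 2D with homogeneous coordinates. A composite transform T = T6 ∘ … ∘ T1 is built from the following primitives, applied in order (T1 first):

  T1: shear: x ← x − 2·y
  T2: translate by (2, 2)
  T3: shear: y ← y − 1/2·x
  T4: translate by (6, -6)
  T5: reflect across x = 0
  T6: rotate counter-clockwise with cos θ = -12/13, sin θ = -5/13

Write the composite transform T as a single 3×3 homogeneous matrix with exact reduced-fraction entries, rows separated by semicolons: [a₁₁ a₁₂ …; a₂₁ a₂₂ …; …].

T1 = [1 -2 0; 0 1 0; 0 0 1]
T2·T1 = [1 -2 2; 0 1 2; 0 0 1]
T3·…·T1 = [1 -2 2; -1/2 2 1; 0 0 1]
T4·…·T1 = [1 -2 8; -1/2 2 -5; 0 0 1]
T5·…·T1 = [-1 2 -8; -1/2 2 -5; 0 0 1]
T6·…·T1 = [19/26 -14/13 71/13; 11/13 -34/13 100/13; 0 0 1]

T = [19/26 -14/13 71/13; 11/13 -34/13 100/13; 0 0 1]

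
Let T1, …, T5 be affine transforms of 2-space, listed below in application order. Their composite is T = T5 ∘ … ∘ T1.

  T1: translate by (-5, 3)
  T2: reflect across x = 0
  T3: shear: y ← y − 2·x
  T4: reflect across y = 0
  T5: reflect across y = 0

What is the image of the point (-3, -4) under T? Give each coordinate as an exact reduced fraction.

T1 translate by (-5, 3): (-3, -4) → (-8, -1)
T2 reflect across x = 0: (-8, -1) → (8, -1)
T3 shear: y ← y − 2·x: (8, -1) → (8, -17)
T4 reflect across y = 0: (8, -17) → (8, 17)
T5 reflect across y = 0: (8, 17) → (8, -17)

T(p) = (8, -17)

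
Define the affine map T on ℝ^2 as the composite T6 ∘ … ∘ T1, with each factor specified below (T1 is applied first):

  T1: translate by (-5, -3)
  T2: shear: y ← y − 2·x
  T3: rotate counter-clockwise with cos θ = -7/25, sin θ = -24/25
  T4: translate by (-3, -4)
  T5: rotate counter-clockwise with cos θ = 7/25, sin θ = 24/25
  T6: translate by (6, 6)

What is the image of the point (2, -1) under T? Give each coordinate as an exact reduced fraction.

T1 translate by (-5, -3): (2, -1) → (-3, -4)
T2 shear: y ← y − 2·x: (-3, -4) → (-3, 2)
T3 rotate counter-clockwise with cos θ = -7/25, sin θ = -24/25: (-3, 2) → (69/25, 58/25)
T4 translate by (-3, -4): (69/25, 58/25) → (-6/25, -42/25)
T5 rotate counter-clockwise with cos θ = 7/25, sin θ = 24/25: (-6/25, -42/25) → (966/625, -438/625)
T6 translate by (6, 6): (966/625, -438/625) → (4716/625, 3312/625)

T(p) = (4716/625, 3312/625)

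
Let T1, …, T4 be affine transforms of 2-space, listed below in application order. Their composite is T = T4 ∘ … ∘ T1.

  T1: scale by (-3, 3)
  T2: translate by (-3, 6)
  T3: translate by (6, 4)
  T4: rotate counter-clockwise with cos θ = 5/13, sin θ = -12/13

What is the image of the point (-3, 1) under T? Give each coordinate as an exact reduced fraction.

T1 scale by (-3, 3): (-3, 1) → (9, 3)
T2 translate by (-3, 6): (9, 3) → (6, 9)
T3 translate by (6, 4): (6, 9) → (12, 13)
T4 rotate counter-clockwise with cos θ = 5/13, sin θ = -12/13: (12, 13) → (216/13, -79/13)

T(p) = (216/13, -79/13)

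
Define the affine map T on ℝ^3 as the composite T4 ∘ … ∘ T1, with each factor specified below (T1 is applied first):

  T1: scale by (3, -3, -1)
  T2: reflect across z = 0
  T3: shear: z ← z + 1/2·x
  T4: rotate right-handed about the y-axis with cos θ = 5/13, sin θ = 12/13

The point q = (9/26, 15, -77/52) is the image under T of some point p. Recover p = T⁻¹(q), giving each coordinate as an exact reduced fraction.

T1 = [3 0 0 0; 0 -3 0 0; 0 0 -1 0; 0 0 0 1]
T2·T1 = [3 0 0 0; 0 -3 0 0; 0 0 1 0; 0 0 0 1]
T3·…·T1 = [3 0 0 0; 0 -3 0 0; 3/2 0 1 0; 0 0 0 1]
T4·…·T1 = [33/13 0 12/13 0; 0 -3 0 0; -57/26 0 5/13 0; 0 0 0 1]
det M = -9; M⁻¹ = [5/39 0 -4/13 0; 0 -1/3 0 0; 19/26 0 11/13 0; 0 0 0 1]
M⁻¹ · (9/26, 15, -77/52)ᵀ = (1/2, -5, -1)ᵀ

p = (1/2, -5, -1)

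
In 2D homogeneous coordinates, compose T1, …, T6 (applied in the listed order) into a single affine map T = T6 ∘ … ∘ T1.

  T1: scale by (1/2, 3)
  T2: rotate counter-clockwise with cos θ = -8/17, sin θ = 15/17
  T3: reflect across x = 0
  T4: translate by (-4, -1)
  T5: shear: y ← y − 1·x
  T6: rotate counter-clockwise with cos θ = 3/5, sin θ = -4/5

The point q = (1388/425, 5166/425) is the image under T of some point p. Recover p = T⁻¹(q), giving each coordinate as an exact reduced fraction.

p = (2, -8/5)

T1 = [1/2 0 0; 0 3 0; 0 0 1]
T2·T1 = [-4/17 -45/17 0; 15/34 -24/17 0; 0 0 1]
T3·…·T1 = [4/17 45/17 0; 15/34 -24/17 0; 0 0 1]
T4·…·T1 = [4/17 45/17 -4; 15/34 -24/17 -1; 0 0 1]
T5·…·T1 = [4/17 45/17 -4; 7/34 -69/17 3; 0 0 1]
T6·…·T1 = [26/85 -141/85 0; -11/170 -387/85 5; 0 0 1]
det M = -3/2; M⁻¹ = [258/85 -94/85 94/17; -11/255 -52/255 52/51; 0 0 1]
M⁻¹ · (1388/425, 5166/425)ᵀ = (2, -8/5)ᵀ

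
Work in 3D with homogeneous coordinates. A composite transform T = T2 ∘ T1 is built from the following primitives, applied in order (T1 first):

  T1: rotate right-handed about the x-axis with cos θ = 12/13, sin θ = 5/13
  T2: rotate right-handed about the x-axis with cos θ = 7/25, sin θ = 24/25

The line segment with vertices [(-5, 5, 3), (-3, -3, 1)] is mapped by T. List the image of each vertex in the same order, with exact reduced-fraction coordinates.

image vertices: (-5, -1149/325, 1507/325), (-3, -43/65, -201/65)

T1 rotate right-handed about the x-axis with cos θ = 12/13, sin θ = 5/13: (-5, 5, 3) → (-5, 45/13, 61/13); (-3, -3, 1) → (-3, -41/13, -3/13)
T2 rotate right-handed about the x-axis with cos θ = 7/25, sin θ = 24/25: (-5, 45/13, 61/13) → (-5, -1149/325, 1507/325); (-3, -41/13, -3/13) → (-3, -43/65, -201/65)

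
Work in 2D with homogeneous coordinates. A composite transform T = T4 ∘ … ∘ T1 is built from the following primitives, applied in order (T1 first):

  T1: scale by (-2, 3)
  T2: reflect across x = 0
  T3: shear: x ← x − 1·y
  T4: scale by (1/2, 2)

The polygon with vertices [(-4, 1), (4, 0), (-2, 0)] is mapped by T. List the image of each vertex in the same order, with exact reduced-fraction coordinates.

T1 scale by (-2, 3): (-4, 1) → (8, 3); (4, 0) → (-8, 0); (-2, 0) → (4, 0)
T2 reflect across x = 0: (8, 3) → (-8, 3); (-8, 0) → (8, 0); (4, 0) → (-4, 0)
T3 shear: x ← x − 1·y: (-8, 3) → (-11, 3); (8, 0) → (8, 0); (-4, 0) → (-4, 0)
T4 scale by (1/2, 2): (-11, 3) → (-11/2, 6); (8, 0) → (4, 0); (-4, 0) → (-2, 0)

image vertices: (-11/2, 6), (4, 0), (-2, 0)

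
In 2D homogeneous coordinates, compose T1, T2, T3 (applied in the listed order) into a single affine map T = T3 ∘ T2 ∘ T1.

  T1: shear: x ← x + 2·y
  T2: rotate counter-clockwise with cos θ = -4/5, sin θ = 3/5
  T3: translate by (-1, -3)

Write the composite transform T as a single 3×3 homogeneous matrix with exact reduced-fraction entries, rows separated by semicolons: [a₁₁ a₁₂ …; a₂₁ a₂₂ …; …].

T = [-4/5 -11/5 -1; 3/5 2/5 -3; 0 0 1]

T1 = [1 2 0; 0 1 0; 0 0 1]
T2·T1 = [-4/5 -11/5 0; 3/5 2/5 0; 0 0 1]
T3·…·T1 = [-4/5 -11/5 -1; 3/5 2/5 -3; 0 0 1]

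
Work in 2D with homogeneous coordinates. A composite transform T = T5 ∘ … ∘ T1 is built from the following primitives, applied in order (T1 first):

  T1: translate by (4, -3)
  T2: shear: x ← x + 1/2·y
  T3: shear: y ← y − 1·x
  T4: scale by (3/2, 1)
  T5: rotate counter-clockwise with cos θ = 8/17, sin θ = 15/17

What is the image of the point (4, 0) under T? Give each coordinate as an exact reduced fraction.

T1 translate by (4, -3): (4, 0) → (8, -3)
T2 shear: x ← x + 1/2·y: (8, -3) → (13/2, -3)
T3 shear: y ← y − 1·x: (13/2, -3) → (13/2, -19/2)
T4 scale by (3/2, 1): (13/2, -19/2) → (39/4, -19/2)
T5 rotate counter-clockwise with cos θ = 8/17, sin θ = 15/17: (39/4, -19/2) → (441/34, 281/68)

T(p) = (441/34, 281/68)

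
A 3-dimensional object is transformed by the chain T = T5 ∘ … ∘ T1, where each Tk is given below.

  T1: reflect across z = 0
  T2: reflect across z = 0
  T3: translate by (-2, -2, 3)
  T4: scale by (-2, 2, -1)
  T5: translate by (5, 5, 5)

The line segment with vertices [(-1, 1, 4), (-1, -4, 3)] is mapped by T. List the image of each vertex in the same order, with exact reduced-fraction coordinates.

image vertices: (11, 3, -2), (11, -7, -1)

T1 reflect across z = 0: (-1, 1, 4) → (-1, 1, -4); (-1, -4, 3) → (-1, -4, -3)
T2 reflect across z = 0: (-1, 1, -4) → (-1, 1, 4); (-1, -4, -3) → (-1, -4, 3)
T3 translate by (-2, -2, 3): (-1, 1, 4) → (-3, -1, 7); (-1, -4, 3) → (-3, -6, 6)
T4 scale by (-2, 2, -1): (-3, -1, 7) → (6, -2, -7); (-3, -6, 6) → (6, -12, -6)
T5 translate by (5, 5, 5): (6, -2, -7) → (11, 3, -2); (6, -12, -6) → (11, -7, -1)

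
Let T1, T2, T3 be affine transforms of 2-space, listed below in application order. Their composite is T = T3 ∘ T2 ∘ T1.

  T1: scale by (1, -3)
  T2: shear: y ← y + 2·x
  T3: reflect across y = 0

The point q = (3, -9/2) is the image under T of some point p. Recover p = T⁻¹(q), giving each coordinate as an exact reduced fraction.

T1 = [1 0 0; 0 -3 0; 0 0 1]
T2·T1 = [1 0 0; 2 -3 0; 0 0 1]
T3·…·T1 = [1 0 0; -2 3 0; 0 0 1]
det M = 3; M⁻¹ = [1 0 0; 2/3 1/3 0; 0 0 1]
M⁻¹ · (3, -9/2)ᵀ = (3, 1/2)ᵀ

p = (3, 1/2)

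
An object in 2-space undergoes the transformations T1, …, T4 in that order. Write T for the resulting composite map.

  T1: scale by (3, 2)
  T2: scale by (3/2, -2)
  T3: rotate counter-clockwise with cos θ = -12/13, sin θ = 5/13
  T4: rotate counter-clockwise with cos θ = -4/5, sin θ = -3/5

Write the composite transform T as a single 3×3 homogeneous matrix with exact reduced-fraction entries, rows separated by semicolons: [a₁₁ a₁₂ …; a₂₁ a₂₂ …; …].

T = [567/130 64/65 0; 72/65 -252/65 0; 0 0 1]

T1 = [3 0 0; 0 2 0; 0 0 1]
T2·T1 = [9/2 0 0; 0 -4 0; 0 0 1]
T3·…·T1 = [-54/13 20/13 0; 45/26 48/13 0; 0 0 1]
T4·…·T1 = [567/130 64/65 0; 72/65 -252/65 0; 0 0 1]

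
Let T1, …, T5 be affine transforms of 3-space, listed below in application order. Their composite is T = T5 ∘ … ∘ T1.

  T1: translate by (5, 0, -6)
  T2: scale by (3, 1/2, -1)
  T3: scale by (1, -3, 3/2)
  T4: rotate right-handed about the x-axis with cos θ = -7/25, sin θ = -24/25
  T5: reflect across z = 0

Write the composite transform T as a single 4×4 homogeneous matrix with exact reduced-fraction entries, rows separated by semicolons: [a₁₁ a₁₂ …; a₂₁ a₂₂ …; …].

T1 = [1 0 0 5; 0 1 0 0; 0 0 1 -6; 0 0 0 1]
T2·T1 = [3 0 0 15; 0 1/2 0 0; 0 0 -1 6; 0 0 0 1]
T3·…·T1 = [3 0 0 15; 0 -3/2 0 0; 0 0 -3/2 9; 0 0 0 1]
T4·…·T1 = [3 0 0 15; 0 21/50 -36/25 216/25; 0 36/25 21/50 -63/25; 0 0 0 1]
T5·…·T1 = [3 0 0 15; 0 21/50 -36/25 216/25; 0 -36/25 -21/50 63/25; 0 0 0 1]

T = [3 0 0 15; 0 21/50 -36/25 216/25; 0 -36/25 -21/50 63/25; 0 0 0 1]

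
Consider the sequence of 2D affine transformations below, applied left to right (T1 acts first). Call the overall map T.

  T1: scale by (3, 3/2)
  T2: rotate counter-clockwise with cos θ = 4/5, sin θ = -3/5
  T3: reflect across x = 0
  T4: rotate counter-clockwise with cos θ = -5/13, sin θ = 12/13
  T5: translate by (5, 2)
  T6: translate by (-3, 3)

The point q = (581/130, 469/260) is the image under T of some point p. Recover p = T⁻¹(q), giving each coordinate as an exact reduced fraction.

p = (5/4, 1)

T1 = [3 0 0; 0 3/2 0; 0 0 1]
T2·T1 = [12/5 9/10 0; -9/5 6/5 0; 0 0 1]
T3·…·T1 = [-12/5 -9/10 0; -9/5 6/5 0; 0 0 1]
T4·…·T1 = [168/65 -99/130 0; -99/65 -84/65 0; 0 0 1]
T5·…·T1 = [168/65 -99/130 5; -99/65 -84/65 2; 0 0 1]
T6·…·T1 = [168/65 -99/130 2; -99/65 -84/65 5; 0 0 1]
det M = -9/2; M⁻¹ = [56/195 -11/65 53/195; -22/65 -112/195 692/195; 0 0 1]
M⁻¹ · (581/130, 469/260)ᵀ = (5/4, 1)ᵀ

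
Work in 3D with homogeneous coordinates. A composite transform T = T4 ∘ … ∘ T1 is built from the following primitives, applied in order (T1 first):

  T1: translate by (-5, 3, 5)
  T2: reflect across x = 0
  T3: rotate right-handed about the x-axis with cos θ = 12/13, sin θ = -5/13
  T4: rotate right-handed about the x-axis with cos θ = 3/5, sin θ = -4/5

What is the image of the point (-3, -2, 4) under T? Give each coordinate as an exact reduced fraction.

T1 translate by (-5, 3, 5): (-3, -2, 4) → (-8, 1, 9)
T2 reflect across x = 0: (-8, 1, 9) → (8, 1, 9)
T3 rotate right-handed about the x-axis with cos θ = 12/13, sin θ = -5/13: (8, 1, 9) → (8, 57/13, 103/13)
T4 rotate right-handed about the x-axis with cos θ = 3/5, sin θ = -4/5: (8, 57/13, 103/13) → (8, 583/65, 81/65)

T(p) = (8, 583/65, 81/65)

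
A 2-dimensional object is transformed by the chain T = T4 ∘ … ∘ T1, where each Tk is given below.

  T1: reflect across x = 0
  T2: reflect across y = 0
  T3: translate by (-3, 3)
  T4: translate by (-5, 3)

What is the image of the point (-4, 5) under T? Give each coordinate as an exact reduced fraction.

T(p) = (-4, 1)

T1 reflect across x = 0: (-4, 5) → (4, 5)
T2 reflect across y = 0: (4, 5) → (4, -5)
T3 translate by (-3, 3): (4, -5) → (1, -2)
T4 translate by (-5, 3): (1, -2) → (-4, 1)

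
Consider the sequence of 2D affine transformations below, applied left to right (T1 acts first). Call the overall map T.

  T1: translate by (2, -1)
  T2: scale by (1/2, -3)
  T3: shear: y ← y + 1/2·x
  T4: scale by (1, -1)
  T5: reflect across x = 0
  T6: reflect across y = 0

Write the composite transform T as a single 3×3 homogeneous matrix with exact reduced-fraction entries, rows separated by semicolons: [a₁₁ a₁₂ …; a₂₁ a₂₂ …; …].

T = [-1/2 0 -1; 1/4 -3 7/2; 0 0 1]

T1 = [1 0 2; 0 1 -1; 0 0 1]
T2·T1 = [1/2 0 1; 0 -3 3; 0 0 1]
T3·…·T1 = [1/2 0 1; 1/4 -3 7/2; 0 0 1]
T4·…·T1 = [1/2 0 1; -1/4 3 -7/2; 0 0 1]
T5·…·T1 = [-1/2 0 -1; -1/4 3 -7/2; 0 0 1]
T6·…·T1 = [-1/2 0 -1; 1/4 -3 7/2; 0 0 1]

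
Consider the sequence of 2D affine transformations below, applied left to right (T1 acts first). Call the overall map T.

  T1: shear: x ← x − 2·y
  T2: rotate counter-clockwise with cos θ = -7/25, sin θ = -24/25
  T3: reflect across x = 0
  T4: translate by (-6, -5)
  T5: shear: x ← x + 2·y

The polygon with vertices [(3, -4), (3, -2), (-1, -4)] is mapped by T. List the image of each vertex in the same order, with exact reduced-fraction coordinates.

image vertices: (-699/25, -361/25), (-611/25, -279/25), (-107/5, -53/5)

T1 shear: x ← x − 2·y: (3, -4) → (11, -4); (3, -2) → (7, -2); (-1, -4) → (7, -4)
T2 rotate counter-clockwise with cos θ = -7/25, sin θ = -24/25: (11, -4) → (-173/25, -236/25); (7, -2) → (-97/25, -154/25); (7, -4) → (-29/5, -28/5)
T3 reflect across x = 0: (-173/25, -236/25) → (173/25, -236/25); (-97/25, -154/25) → (97/25, -154/25); (-29/5, -28/5) → (29/5, -28/5)
T4 translate by (-6, -5): (173/25, -236/25) → (23/25, -361/25); (97/25, -154/25) → (-53/25, -279/25); (29/5, -28/5) → (-1/5, -53/5)
T5 shear: x ← x + 2·y: (23/25, -361/25) → (-699/25, -361/25); (-53/25, -279/25) → (-611/25, -279/25); (-1/5, -53/5) → (-107/5, -53/5)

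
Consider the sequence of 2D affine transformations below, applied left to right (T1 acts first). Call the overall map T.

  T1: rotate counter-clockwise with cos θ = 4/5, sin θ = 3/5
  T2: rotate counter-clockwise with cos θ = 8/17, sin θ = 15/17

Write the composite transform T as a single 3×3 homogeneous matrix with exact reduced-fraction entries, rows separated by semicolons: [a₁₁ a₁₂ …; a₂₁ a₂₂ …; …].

T1 = [4/5 -3/5 0; 3/5 4/5 0; 0 0 1]
T2·T1 = [-13/85 -84/85 0; 84/85 -13/85 0; 0 0 1]

T = [-13/85 -84/85 0; 84/85 -13/85 0; 0 0 1]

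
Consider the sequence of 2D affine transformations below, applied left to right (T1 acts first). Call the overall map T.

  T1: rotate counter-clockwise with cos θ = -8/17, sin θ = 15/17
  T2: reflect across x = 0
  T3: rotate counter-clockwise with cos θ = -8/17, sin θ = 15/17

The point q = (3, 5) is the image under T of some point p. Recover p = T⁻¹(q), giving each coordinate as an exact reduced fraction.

T1 = [-8/17 -15/17 0; 15/17 -8/17 0; 0 0 1]
T2·T1 = [8/17 15/17 0; 15/17 -8/17 0; 0 0 1]
T3·…·T1 = [-1 0 0; 0 1 0; 0 0 1]
det M = -1; M⁻¹ = [-1 0 0; 0 1 0; 0 0 1]
M⁻¹ · (3, 5)ᵀ = (-3, 5)ᵀ

p = (-3, 5)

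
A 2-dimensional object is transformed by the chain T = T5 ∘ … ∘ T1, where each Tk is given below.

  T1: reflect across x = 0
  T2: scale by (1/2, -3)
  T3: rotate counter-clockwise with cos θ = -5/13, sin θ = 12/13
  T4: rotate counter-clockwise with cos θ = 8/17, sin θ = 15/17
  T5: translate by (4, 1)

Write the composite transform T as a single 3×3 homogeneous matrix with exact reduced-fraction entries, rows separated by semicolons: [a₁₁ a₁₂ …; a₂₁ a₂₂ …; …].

T = [110/221 63/221 4; -21/442 660/221 1; 0 0 1]

T1 = [-1 0 0; 0 1 0; 0 0 1]
T2·T1 = [-1/2 0 0; 0 -3 0; 0 0 1]
T3·…·T1 = [5/26 36/13 0; -6/13 15/13 0; 0 0 1]
T4·…·T1 = [110/221 63/221 0; -21/442 660/221 0; 0 0 1]
T5·…·T1 = [110/221 63/221 4; -21/442 660/221 1; 0 0 1]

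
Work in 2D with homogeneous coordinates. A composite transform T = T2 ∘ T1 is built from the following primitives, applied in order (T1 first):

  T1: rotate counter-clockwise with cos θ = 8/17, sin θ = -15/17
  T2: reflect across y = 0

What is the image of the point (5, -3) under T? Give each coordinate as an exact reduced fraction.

T(p) = (-5/17, 99/17)

T1 rotate counter-clockwise with cos θ = 8/17, sin θ = -15/17: (5, -3) → (-5/17, -99/17)
T2 reflect across y = 0: (-5/17, -99/17) → (-5/17, 99/17)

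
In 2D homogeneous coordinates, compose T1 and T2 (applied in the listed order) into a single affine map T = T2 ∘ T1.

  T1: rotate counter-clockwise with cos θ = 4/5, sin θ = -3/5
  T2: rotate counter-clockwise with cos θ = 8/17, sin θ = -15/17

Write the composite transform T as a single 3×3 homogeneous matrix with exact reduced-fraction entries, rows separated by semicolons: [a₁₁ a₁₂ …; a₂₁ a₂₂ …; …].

T1 = [4/5 3/5 0; -3/5 4/5 0; 0 0 1]
T2·T1 = [-13/85 84/85 0; -84/85 -13/85 0; 0 0 1]

T = [-13/85 84/85 0; -84/85 -13/85 0; 0 0 1]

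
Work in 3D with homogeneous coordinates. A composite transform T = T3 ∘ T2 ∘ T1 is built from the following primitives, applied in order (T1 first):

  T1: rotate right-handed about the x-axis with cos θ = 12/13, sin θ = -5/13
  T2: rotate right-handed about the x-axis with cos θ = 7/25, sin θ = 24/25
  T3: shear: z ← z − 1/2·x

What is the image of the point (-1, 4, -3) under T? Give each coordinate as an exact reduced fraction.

T1 rotate right-handed about the x-axis with cos θ = 12/13, sin θ = -5/13: (-1, 4, -3) → (-1, 33/13, -56/13)
T2 rotate right-handed about the x-axis with cos θ = 7/25, sin θ = 24/25: (-1, 33/13, -56/13) → (-1, 63/13, 16/13)
T3 shear: z ← z − 1/2·x: (-1, 63/13, 16/13) → (-1, 63/13, 45/26)

T(p) = (-1, 63/13, 45/26)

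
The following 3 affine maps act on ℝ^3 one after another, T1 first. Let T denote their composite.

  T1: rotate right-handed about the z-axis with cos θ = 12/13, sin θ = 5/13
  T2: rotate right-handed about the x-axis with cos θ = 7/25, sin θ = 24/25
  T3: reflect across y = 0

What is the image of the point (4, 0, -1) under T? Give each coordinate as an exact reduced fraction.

T(p) = (48/13, -452/325, 389/325)

T1 rotate right-handed about the z-axis with cos θ = 12/13, sin θ = 5/13: (4, 0, -1) → (48/13, 20/13, -1)
T2 rotate right-handed about the x-axis with cos θ = 7/25, sin θ = 24/25: (48/13, 20/13, -1) → (48/13, 452/325, 389/325)
T3 reflect across y = 0: (48/13, 452/325, 389/325) → (48/13, -452/325, 389/325)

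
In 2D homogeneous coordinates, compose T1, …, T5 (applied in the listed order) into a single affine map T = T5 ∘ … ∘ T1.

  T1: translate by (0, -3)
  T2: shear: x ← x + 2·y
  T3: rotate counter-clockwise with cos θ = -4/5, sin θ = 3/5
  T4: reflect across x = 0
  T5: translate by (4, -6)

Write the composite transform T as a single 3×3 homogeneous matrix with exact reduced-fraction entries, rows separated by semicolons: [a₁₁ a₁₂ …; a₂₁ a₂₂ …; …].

T1 = [1 0 0; 0 1 -3; 0 0 1]
T2·T1 = [1 2 -6; 0 1 -3; 0 0 1]
T3·…·T1 = [-4/5 -11/5 33/5; 3/5 2/5 -6/5; 0 0 1]
T4·…·T1 = [4/5 11/5 -33/5; 3/5 2/5 -6/5; 0 0 1]
T5·…·T1 = [4/5 11/5 -13/5; 3/5 2/5 -36/5; 0 0 1]

T = [4/5 11/5 -13/5; 3/5 2/5 -36/5; 0 0 1]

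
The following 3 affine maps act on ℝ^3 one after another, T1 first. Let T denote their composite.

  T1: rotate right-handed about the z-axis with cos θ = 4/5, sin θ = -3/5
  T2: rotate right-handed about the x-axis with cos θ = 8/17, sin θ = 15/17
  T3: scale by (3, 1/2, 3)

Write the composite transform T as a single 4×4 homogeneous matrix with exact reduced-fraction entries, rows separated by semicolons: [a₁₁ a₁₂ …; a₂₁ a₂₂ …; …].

T = [12/5 9/5 0 0; -12/85 16/85 -15/34 0; -27/17 36/17 24/17 0; 0 0 0 1]

T1 = [4/5 3/5 0 0; -3/5 4/5 0 0; 0 0 1 0; 0 0 0 1]
T2·T1 = [4/5 3/5 0 0; -24/85 32/85 -15/17 0; -9/17 12/17 8/17 0; 0 0 0 1]
T3·…·T1 = [12/5 9/5 0 0; -12/85 16/85 -15/34 0; -27/17 36/17 24/17 0; 0 0 0 1]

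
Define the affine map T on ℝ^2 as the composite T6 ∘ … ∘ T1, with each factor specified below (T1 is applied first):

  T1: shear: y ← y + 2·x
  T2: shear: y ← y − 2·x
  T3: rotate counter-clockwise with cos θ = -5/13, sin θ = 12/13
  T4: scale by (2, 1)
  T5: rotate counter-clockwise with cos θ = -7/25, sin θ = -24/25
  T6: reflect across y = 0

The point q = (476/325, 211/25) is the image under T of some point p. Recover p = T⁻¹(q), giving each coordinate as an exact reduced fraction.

p = (2, -5)

T1 = [1 0 0; 2 1 0; 0 0 1]
T2·T1 = [1 0 0; 0 1 0; 0 0 1]
T3·…·T1 = [-5/13 -12/13 0; 12/13 -5/13 0; 0 0 1]
T4·…·T1 = [-10/13 -24/13 0; 12/13 -5/13 0; 0 0 1]
T5·…·T1 = [358/325 48/325 0; 12/25 47/25 0; 0 0 1]
T6·…·T1 = [358/325 48/325 0; -12/25 -47/25 0; 0 0 1]
det M = -2; M⁻¹ = [47/50 24/325 0; -6/25 -179/325 0; 0 0 1]
M⁻¹ · (476/325, 211/25)ᵀ = (2, -5)ᵀ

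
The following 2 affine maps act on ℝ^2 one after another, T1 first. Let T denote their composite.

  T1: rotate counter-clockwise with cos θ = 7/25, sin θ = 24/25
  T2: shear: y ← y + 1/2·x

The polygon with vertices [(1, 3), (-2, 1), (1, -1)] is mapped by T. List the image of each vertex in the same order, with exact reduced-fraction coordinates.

image vertices: (-13/5, 1/2), (-38/25, -12/5), (31/25, 13/10)

T1 rotate counter-clockwise with cos θ = 7/25, sin θ = 24/25: (1, 3) → (-13/5, 9/5); (-2, 1) → (-38/25, -41/25); (1, -1) → (31/25, 17/25)
T2 shear: y ← y + 1/2·x: (-13/5, 9/5) → (-13/5, 1/2); (-38/25, -41/25) → (-38/25, -12/5); (31/25, 17/25) → (31/25, 13/10)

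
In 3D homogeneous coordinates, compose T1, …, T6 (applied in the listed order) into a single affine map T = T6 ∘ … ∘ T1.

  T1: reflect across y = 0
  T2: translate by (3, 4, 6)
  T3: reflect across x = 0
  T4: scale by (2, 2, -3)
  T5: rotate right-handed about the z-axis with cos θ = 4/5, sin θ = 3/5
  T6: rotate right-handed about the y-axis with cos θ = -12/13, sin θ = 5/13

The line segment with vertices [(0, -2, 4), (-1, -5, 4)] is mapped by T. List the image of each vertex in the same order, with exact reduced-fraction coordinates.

T1 reflect across y = 0: (0, -2, 4) → (0, 2, 4); (-1, -5, 4) → (-1, 5, 4)
T2 translate by (3, 4, 6): (0, 2, 4) → (3, 6, 10); (-1, 5, 4) → (2, 9, 10)
T3 reflect across x = 0: (3, 6, 10) → (-3, 6, 10); (2, 9, 10) → (-2, 9, 10)
T4 scale by (2, 2, -3): (-3, 6, 10) → (-6, 12, -30); (-2, 9, 10) → (-4, 18, -30)
T5 rotate right-handed about the z-axis with cos θ = 4/5, sin θ = 3/5: (-6, 12, -30) → (-12, 6, -30); (-4, 18, -30) → (-14, 12, -30)
T6 rotate right-handed about the y-axis with cos θ = -12/13, sin θ = 5/13: (-12, 6, -30) → (-6/13, 6, 420/13); (-14, 12, -30) → (18/13, 12, 430/13)

image vertices: (-6/13, 6, 420/13), (18/13, 12, 430/13)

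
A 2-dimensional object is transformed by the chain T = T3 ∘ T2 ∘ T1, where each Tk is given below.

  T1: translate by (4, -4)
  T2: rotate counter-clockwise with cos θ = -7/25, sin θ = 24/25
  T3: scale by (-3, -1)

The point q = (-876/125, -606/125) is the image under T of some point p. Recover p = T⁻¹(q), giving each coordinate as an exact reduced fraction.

T1 = [1 0 4; 0 1 -4; 0 0 1]
T2·T1 = [-7/25 -24/25 68/25; 24/25 -7/25 124/25; 0 0 1]
T3·…·T1 = [21/25 72/25 -204/25; -24/25 7/25 -124/25; 0 0 1]
det M = 3; M⁻¹ = [7/75 -24/25 -4; 8/25 7/25 4; 0 0 1]
M⁻¹ · (-876/125, -606/125)ᵀ = (0, 2/5)ᵀ

p = (0, 2/5)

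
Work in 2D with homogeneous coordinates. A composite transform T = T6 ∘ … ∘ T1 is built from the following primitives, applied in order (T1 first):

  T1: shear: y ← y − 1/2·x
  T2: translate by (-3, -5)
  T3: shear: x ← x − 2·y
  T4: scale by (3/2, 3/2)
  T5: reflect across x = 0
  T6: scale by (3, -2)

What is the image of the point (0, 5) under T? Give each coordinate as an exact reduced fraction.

T(p) = (27/2, 0)

T1 shear: y ← y − 1/2·x: (0, 5) → (0, 5)
T2 translate by (-3, -5): (0, 5) → (-3, 0)
T3 shear: x ← x − 2·y: (-3, 0) → (-3, 0)
T4 scale by (3/2, 3/2): (-3, 0) → (-9/2, 0)
T5 reflect across x = 0: (-9/2, 0) → (9/2, 0)
T6 scale by (3, -2): (9/2, 0) → (27/2, 0)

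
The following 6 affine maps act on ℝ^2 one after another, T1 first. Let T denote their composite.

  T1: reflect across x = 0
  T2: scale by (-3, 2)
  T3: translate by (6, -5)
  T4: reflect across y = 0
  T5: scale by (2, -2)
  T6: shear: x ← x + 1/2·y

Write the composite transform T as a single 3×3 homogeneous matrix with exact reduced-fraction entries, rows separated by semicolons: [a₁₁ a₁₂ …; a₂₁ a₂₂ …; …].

T1 = [-1 0 0; 0 1 0; 0 0 1]
T2·T1 = [3 0 0; 0 2 0; 0 0 1]
T3·…·T1 = [3 0 6; 0 2 -5; 0 0 1]
T4·…·T1 = [3 0 6; 0 -2 5; 0 0 1]
T5·…·T1 = [6 0 12; 0 4 -10; 0 0 1]
T6·…·T1 = [6 2 7; 0 4 -10; 0 0 1]

T = [6 2 7; 0 4 -10; 0 0 1]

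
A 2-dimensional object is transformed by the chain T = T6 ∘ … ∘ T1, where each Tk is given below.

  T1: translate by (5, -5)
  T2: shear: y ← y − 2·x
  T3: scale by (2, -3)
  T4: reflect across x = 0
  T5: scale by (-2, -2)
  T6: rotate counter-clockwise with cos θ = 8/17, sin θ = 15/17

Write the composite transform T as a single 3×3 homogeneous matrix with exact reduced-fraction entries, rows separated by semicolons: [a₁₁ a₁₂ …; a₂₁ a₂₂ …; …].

T = [212/17 -90/17 1510/17; -36/17 48/17 -420/17; 0 0 1]

T1 = [1 0 5; 0 1 -5; 0 0 1]
T2·T1 = [1 0 5; -2 1 -15; 0 0 1]
T3·…·T1 = [2 0 10; 6 -3 45; 0 0 1]
T4·…·T1 = [-2 0 -10; 6 -3 45; 0 0 1]
T5·…·T1 = [4 0 20; -12 6 -90; 0 0 1]
T6·…·T1 = [212/17 -90/17 1510/17; -36/17 48/17 -420/17; 0 0 1]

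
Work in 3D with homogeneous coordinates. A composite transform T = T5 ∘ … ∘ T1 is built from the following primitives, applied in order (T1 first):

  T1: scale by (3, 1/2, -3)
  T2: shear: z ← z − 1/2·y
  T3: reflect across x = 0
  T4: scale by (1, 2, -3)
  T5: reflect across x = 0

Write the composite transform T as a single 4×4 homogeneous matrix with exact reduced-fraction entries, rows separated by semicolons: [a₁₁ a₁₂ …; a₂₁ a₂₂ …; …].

T = [3 0 0 0; 0 1 0 0; 0 3/4 9 0; 0 0 0 1]

T1 = [3 0 0 0; 0 1/2 0 0; 0 0 -3 0; 0 0 0 1]
T2·T1 = [3 0 0 0; 0 1/2 0 0; 0 -1/4 -3 0; 0 0 0 1]
T3·…·T1 = [-3 0 0 0; 0 1/2 0 0; 0 -1/4 -3 0; 0 0 0 1]
T4·…·T1 = [-3 0 0 0; 0 1 0 0; 0 3/4 9 0; 0 0 0 1]
T5·…·T1 = [3 0 0 0; 0 1 0 0; 0 3/4 9 0; 0 0 0 1]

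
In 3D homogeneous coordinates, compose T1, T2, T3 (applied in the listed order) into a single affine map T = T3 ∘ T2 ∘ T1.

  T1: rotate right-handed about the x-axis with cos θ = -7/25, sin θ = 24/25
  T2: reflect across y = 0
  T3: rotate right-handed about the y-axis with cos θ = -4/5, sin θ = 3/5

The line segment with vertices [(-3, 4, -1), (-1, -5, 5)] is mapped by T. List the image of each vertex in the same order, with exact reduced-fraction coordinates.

image vertices: (609/125, 4/25, -187/125), (-73/25, 17/5, 139/25)

T1 rotate right-handed about the x-axis with cos θ = -7/25, sin θ = 24/25: (-3, 4, -1) → (-3, -4/25, 103/25); (-1, -5, 5) → (-1, -17/5, -31/5)
T2 reflect across y = 0: (-3, -4/25, 103/25) → (-3, 4/25, 103/25); (-1, -17/5, -31/5) → (-1, 17/5, -31/5)
T3 rotate right-handed about the y-axis with cos θ = -4/5, sin θ = 3/5: (-3, 4/25, 103/25) → (609/125, 4/25, -187/125); (-1, 17/5, -31/5) → (-73/25, 17/5, 139/25)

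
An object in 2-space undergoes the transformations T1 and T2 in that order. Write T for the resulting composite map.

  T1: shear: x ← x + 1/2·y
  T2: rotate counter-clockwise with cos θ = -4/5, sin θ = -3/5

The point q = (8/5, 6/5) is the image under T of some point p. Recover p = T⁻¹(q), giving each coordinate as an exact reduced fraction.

T1 = [1 1/2 0; 0 1 0; 0 0 1]
T2·T1 = [-4/5 1/5 0; -3/5 -11/10 0; 0 0 1]
det M = 1; M⁻¹ = [-11/10 -1/5 0; 3/5 -4/5 0; 0 0 1]
M⁻¹ · (8/5, 6/5)ᵀ = (-2, 0)ᵀ

p = (-2, 0)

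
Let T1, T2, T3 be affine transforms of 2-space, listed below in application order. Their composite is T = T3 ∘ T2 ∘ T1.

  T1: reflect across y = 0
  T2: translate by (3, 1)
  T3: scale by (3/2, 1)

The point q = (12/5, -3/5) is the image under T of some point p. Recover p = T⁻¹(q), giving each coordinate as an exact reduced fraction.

p = (-7/5, 8/5)

T1 = [1 0 0; 0 -1 0; 0 0 1]
T2·T1 = [1 0 3; 0 -1 1; 0 0 1]
T3·…·T1 = [3/2 0 9/2; 0 -1 1; 0 0 1]
det M = -3/2; M⁻¹ = [2/3 0 -3; 0 -1 1; 0 0 1]
M⁻¹ · (12/5, -3/5)ᵀ = (-7/5, 8/5)ᵀ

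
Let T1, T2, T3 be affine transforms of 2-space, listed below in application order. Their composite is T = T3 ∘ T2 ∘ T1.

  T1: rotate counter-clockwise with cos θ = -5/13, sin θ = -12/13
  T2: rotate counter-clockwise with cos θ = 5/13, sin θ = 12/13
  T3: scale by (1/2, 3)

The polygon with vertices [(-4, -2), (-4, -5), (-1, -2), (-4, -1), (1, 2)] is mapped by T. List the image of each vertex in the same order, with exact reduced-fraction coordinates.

T1 rotate counter-clockwise with cos θ = -5/13, sin θ = -12/13: (-4, -2) → (-4/13, 58/13); (-4, -5) → (-40/13, 73/13); (-1, -2) → (-19/13, 22/13); (-4, -1) → (8/13, 53/13); (1, 2) → (19/13, -22/13)
T2 rotate counter-clockwise with cos θ = 5/13, sin θ = 12/13: (-4/13, 58/13) → (-716/169, 242/169); (-40/13, 73/13) → (-1076/169, -115/169); (-19/13, 22/13) → (-359/169, -118/169); (8/13, 53/13) → (-596/169, 361/169); (19/13, -22/13) → (359/169, 118/169)
T3 scale by (1/2, 3): (-716/169, 242/169) → (-358/169, 726/169); (-1076/169, -115/169) → (-538/169, -345/169); (-359/169, -118/169) → (-359/338, -354/169); (-596/169, 361/169) → (-298/169, 1083/169); (359/169, 118/169) → (359/338, 354/169)

image vertices: (-358/169, 726/169), (-538/169, -345/169), (-359/338, -354/169), (-298/169, 1083/169), (359/338, 354/169)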